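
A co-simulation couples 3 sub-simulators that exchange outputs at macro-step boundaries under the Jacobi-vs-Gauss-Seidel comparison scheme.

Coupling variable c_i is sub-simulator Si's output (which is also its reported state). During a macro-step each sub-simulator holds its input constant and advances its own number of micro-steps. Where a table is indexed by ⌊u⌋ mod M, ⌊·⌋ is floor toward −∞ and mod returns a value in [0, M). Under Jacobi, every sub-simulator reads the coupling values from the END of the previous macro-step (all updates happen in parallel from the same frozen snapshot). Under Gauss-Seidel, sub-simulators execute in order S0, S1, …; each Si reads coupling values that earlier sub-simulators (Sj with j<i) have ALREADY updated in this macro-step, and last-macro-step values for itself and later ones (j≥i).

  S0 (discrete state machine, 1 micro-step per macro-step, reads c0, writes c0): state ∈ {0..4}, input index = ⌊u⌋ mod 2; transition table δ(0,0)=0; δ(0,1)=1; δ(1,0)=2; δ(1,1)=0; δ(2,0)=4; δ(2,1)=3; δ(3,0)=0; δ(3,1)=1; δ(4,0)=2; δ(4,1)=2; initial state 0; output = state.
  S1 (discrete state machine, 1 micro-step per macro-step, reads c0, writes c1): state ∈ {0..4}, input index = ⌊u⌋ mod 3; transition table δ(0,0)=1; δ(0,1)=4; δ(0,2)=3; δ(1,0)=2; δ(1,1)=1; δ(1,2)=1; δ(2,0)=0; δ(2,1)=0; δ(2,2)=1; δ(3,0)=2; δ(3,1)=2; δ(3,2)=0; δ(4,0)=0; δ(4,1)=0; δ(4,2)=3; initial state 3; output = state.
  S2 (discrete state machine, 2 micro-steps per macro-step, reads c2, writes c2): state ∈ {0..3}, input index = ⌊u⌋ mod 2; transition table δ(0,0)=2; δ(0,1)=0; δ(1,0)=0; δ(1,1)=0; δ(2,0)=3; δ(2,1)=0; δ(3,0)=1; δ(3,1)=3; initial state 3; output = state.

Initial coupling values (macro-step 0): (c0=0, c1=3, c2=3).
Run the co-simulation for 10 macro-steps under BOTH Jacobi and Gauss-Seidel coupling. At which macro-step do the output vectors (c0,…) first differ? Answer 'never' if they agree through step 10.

first divergence at macro-step: never

[Jacobi] macro 1: S0 reads c0=0 → after 1×micro: 0; S1 reads c0=0 → after 1×micro: 2; S2 reads c2=3 → after 2×micro: 3 ⇒ (c0=0, c1=2, c2=3)
[Jacobi] macro 2: S0 reads c0=0 → after 1×micro: 0; S1 reads c0=0 → after 1×micro: 0; S2 reads c2=3 → after 2×micro: 3 ⇒ (c0=0, c1=0, c2=3)
[Jacobi] macro 3: S0 reads c0=0 → after 1×micro: 0; S1 reads c0=0 → after 1×micro: 1; S2 reads c2=3 → after 2×micro: 3 ⇒ (c0=0, c1=1, c2=3)
[Jacobi] macro 4: S0 reads c0=0 → after 1×micro: 0; S1 reads c0=0 → after 1×micro: 2; S2 reads c2=3 → after 2×micro: 3 ⇒ (c0=0, c1=2, c2=3)
[Jacobi] macro 5: S0 reads c0=0 → after 1×micro: 0; S1 reads c0=0 → after 1×micro: 0; S2 reads c2=3 → after 2×micro: 3 ⇒ (c0=0, c1=0, c2=3)
[Jacobi] macro 6: S0 reads c0=0 → after 1×micro: 0; S1 reads c0=0 → after 1×micro: 1; S2 reads c2=3 → after 2×micro: 3 ⇒ (c0=0, c1=1, c2=3)
[Jacobi] macro 7: S0 reads c0=0 → after 1×micro: 0; S1 reads c0=0 → after 1×micro: 2; S2 reads c2=3 → after 2×micro: 3 ⇒ (c0=0, c1=2, c2=3)
[Jacobi] macro 8: S0 reads c0=0 → after 1×micro: 0; S1 reads c0=0 → after 1×micro: 0; S2 reads c2=3 → after 2×micro: 3 ⇒ (c0=0, c1=0, c2=3)
[Jacobi] macro 9: S0 reads c0=0 → after 1×micro: 0; S1 reads c0=0 → after 1×micro: 1; S2 reads c2=3 → after 2×micro: 3 ⇒ (c0=0, c1=1, c2=3)
[Jacobi] macro 10: S0 reads c0=0 → after 1×micro: 0; S1 reads c0=0 → after 1×micro: 2; S2 reads c2=3 → after 2×micro: 3 ⇒ (c0=0, c1=2, c2=3)
[Gauss-Seidel] macro 1: S0 reads c0=0 → after 1×micro: 0; S1 reads c0=0 → after 1×micro: 2; S2 reads c2=3 → after 2×micro: 3 ⇒ (c0=0, c1=2, c2=3)
[Gauss-Seidel] macro 2: S0 reads c0=0 → after 1×micro: 0; S1 reads c0=0 → after 1×micro: 0; S2 reads c2=3 → after 2×micro: 3 ⇒ (c0=0, c1=0, c2=3)
[Gauss-Seidel] macro 3: S0 reads c0=0 → after 1×micro: 0; S1 reads c0=0 → after 1×micro: 1; S2 reads c2=3 → after 2×micro: 3 ⇒ (c0=0, c1=1, c2=3)
[Gauss-Seidel] macro 4: S0 reads c0=0 → after 1×micro: 0; S1 reads c0=0 → after 1×micro: 2; S2 reads c2=3 → after 2×micro: 3 ⇒ (c0=0, c1=2, c2=3)
[Gauss-Seidel] macro 5: S0 reads c0=0 → after 1×micro: 0; S1 reads c0=0 → after 1×micro: 0; S2 reads c2=3 → after 2×micro: 3 ⇒ (c0=0, c1=0, c2=3)
[Gauss-Seidel] macro 6: S0 reads c0=0 → after 1×micro: 0; S1 reads c0=0 → after 1×micro: 1; S2 reads c2=3 → after 2×micro: 3 ⇒ (c0=0, c1=1, c2=3)
[Gauss-Seidel] macro 7: S0 reads c0=0 → after 1×micro: 0; S1 reads c0=0 → after 1×micro: 2; S2 reads c2=3 → after 2×micro: 3 ⇒ (c0=0, c1=2, c2=3)
[Gauss-Seidel] macro 8: S0 reads c0=0 → after 1×micro: 0; S1 reads c0=0 → after 1×micro: 0; S2 reads c2=3 → after 2×micro: 3 ⇒ (c0=0, c1=0, c2=3)
[Gauss-Seidel] macro 9: S0 reads c0=0 → after 1×micro: 0; S1 reads c0=0 → after 1×micro: 1; S2 reads c2=3 → after 2×micro: 3 ⇒ (c0=0, c1=1, c2=3)
[Gauss-Seidel] macro 10: S0 reads c0=0 → after 1×micro: 0; S1 reads c0=0 → after 1×micro: 2; S2 reads c2=3 → after 2×micro: 3 ⇒ (c0=0, c1=2, c2=3)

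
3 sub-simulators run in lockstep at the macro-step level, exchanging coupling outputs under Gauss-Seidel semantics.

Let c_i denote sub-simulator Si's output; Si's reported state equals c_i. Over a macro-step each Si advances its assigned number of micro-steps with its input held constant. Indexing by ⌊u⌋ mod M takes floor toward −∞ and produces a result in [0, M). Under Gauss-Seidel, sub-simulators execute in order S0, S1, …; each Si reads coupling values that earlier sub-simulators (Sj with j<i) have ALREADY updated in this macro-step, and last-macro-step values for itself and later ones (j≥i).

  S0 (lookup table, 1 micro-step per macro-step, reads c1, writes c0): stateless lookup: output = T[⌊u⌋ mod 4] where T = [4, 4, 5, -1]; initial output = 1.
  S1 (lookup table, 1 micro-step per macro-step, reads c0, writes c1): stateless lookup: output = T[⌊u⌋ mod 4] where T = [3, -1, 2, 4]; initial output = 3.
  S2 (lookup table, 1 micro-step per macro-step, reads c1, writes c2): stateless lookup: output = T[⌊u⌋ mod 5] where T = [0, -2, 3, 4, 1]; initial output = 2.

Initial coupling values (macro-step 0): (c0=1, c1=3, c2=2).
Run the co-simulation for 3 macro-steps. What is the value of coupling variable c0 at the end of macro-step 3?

macro 1: S0 reads c1=3 → after 1×micro: -1; S1 reads c0=-1 → after 1×micro: 4; S2 reads c1=4 → after 1×micro: 1 ⇒ (c0=-1, c1=4, c2=1)
macro 2: S0 reads c1=4 → after 1×micro: 4; S1 reads c0=4 → after 1×micro: 3; S2 reads c1=3 → after 1×micro: 4 ⇒ (c0=4, c1=3, c2=4)
macro 3: S0 reads c1=3 → after 1×micro: -1; S1 reads c0=-1 → after 1×micro: 4; S2 reads c1=4 → after 1×micro: 1 ⇒ (c0=-1, c1=4, c2=1)

c0 at macro-step 3 = -1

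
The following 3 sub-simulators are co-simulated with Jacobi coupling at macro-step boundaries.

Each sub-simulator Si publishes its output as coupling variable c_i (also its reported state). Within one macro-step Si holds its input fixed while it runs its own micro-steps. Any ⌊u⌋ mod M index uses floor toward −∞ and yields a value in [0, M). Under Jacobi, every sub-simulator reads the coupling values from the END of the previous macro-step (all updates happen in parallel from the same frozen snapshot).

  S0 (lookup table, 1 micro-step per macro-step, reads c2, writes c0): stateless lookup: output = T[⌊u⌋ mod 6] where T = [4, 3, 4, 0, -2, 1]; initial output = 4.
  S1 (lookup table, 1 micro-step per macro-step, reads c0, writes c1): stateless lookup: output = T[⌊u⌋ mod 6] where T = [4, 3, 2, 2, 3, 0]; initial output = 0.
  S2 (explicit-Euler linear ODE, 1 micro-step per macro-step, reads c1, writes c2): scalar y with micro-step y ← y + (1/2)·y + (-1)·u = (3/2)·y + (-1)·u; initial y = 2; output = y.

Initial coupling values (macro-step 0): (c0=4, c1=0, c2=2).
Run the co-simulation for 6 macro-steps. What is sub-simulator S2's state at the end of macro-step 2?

macro 1: S0 reads c2=2 → after 1×micro: 4; S1 reads c0=4 → after 1×micro: 3; S2 reads c1=0 → after 1×micro: 3 ⇒ (c0=4, c1=3, c2=3)
macro 2: S0 reads c2=3 → after 1×micro: 0; S1 reads c0=4 → after 1×micro: 3; S2 reads c1=3 → after 1×micro: 3/2 ⇒ (c0=0, c1=3, c2=3/2)
macro 3: S0 reads c2=3/2 → after 1×micro: 3; S1 reads c0=0 → after 1×micro: 4; S2 reads c1=3 → after 1×micro: -3/4 ⇒ (c0=3, c1=4, c2=-3/4)
macro 4: S0 reads c2=-3/4 → after 1×micro: 1; S1 reads c0=3 → after 1×micro: 2; S2 reads c1=4 → after 1×micro: -41/8 ⇒ (c0=1, c1=2, c2=-41/8)
macro 5: S0 reads c2=-41/8 → after 1×micro: 4; S1 reads c0=1 → after 1×micro: 3; S2 reads c1=2 → after 1×micro: -155/16 ⇒ (c0=4, c1=3, c2=-155/16)
macro 6: S0 reads c2=-155/16 → after 1×micro: 4; S1 reads c0=4 → after 1×micro: 3; S2 reads c1=3 → after 1×micro: -561/32 ⇒ (c0=4, c1=3, c2=-561/32)

S2 state at macro-step 2 = 3/2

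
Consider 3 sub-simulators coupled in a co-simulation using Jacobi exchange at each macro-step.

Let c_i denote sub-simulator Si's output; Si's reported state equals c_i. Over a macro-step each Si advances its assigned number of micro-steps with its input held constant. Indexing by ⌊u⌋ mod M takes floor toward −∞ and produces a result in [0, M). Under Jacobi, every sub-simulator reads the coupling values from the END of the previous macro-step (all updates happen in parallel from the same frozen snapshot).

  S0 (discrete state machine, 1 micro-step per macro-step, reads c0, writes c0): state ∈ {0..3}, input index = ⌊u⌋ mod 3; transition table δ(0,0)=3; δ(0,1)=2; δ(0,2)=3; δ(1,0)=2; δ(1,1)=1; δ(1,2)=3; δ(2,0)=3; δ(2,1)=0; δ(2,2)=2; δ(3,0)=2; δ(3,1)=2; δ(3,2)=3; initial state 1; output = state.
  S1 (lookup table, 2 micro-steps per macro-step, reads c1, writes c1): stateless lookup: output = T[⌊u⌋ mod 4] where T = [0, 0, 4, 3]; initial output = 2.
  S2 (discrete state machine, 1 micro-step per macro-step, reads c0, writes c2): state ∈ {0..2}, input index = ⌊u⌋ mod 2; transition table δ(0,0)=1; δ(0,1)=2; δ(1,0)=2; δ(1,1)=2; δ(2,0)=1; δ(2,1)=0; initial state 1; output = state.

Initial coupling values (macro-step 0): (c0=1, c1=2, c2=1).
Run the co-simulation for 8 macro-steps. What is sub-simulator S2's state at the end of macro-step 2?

macro 1: S0 reads c0=1 → after 1×micro: 1; S1 reads c1=2 → after 2×micro: 4; S2 reads c0=1 → after 1×micro: 2 ⇒ (c0=1, c1=4, c2=2)
macro 2: S0 reads c0=1 → after 1×micro: 1; S1 reads c1=4 → after 2×micro: 0; S2 reads c0=1 → after 1×micro: 0 ⇒ (c0=1, c1=0, c2=0)
macro 3: S0 reads c0=1 → after 1×micro: 1; S1 reads c1=0 → after 2×micro: 0; S2 reads c0=1 → after 1×micro: 2 ⇒ (c0=1, c1=0, c2=2)
macro 4: S0 reads c0=1 → after 1×micro: 1; S1 reads c1=0 → after 2×micro: 0; S2 reads c0=1 → after 1×micro: 0 ⇒ (c0=1, c1=0, c2=0)
macro 5: S0 reads c0=1 → after 1×micro: 1; S1 reads c1=0 → after 2×micro: 0; S2 reads c0=1 → after 1×micro: 2 ⇒ (c0=1, c1=0, c2=2)
macro 6: S0 reads c0=1 → after 1×micro: 1; S1 reads c1=0 → after 2×micro: 0; S2 reads c0=1 → after 1×micro: 0 ⇒ (c0=1, c1=0, c2=0)
macro 7: S0 reads c0=1 → after 1×micro: 1; S1 reads c1=0 → after 2×micro: 0; S2 reads c0=1 → after 1×micro: 2 ⇒ (c0=1, c1=0, c2=2)
macro 8: S0 reads c0=1 → after 1×micro: 1; S1 reads c1=0 → after 2×micro: 0; S2 reads c0=1 → after 1×micro: 0 ⇒ (c0=1, c1=0, c2=0)

S2 state at macro-step 2 = 0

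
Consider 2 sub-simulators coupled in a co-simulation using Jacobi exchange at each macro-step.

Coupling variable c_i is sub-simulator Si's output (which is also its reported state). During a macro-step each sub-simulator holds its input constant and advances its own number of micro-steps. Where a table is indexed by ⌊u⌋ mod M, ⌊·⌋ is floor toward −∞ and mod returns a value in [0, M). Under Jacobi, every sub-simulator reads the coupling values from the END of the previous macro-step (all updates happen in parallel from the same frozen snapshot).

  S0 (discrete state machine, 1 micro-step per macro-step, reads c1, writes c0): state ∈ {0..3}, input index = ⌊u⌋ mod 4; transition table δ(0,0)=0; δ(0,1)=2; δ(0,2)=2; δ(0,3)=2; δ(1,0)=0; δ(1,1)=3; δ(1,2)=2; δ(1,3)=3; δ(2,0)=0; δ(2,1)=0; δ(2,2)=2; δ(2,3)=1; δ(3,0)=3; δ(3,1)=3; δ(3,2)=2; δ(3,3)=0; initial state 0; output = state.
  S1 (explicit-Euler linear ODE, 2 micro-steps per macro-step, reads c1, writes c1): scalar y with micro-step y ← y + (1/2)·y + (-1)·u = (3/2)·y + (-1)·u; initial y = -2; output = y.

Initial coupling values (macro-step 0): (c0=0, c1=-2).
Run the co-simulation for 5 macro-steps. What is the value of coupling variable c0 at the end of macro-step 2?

macro 1: S0 reads c1=-2 → after 1×micro: 2; S1 reads c1=-2 → after 2×micro: 1/2 ⇒ (c0=2, c1=1/2)
macro 2: S0 reads c1=1/2 → after 1×micro: 0; S1 reads c1=1/2 → after 2×micro: -1/8 ⇒ (c0=0, c1=-1/8)
macro 3: S0 reads c1=-1/8 → after 1×micro: 2; S1 reads c1=-1/8 → after 2×micro: 1/32 ⇒ (c0=2, c1=1/32)
macro 4: S0 reads c1=1/32 → after 1×micro: 0; S1 reads c1=1/32 → after 2×micro: -1/128 ⇒ (c0=0, c1=-1/128)
macro 5: S0 reads c1=-1/128 → after 1×micro: 2; S1 reads c1=-1/128 → after 2×micro: 1/512 ⇒ (c0=2, c1=1/512)

c0 at macro-step 2 = 0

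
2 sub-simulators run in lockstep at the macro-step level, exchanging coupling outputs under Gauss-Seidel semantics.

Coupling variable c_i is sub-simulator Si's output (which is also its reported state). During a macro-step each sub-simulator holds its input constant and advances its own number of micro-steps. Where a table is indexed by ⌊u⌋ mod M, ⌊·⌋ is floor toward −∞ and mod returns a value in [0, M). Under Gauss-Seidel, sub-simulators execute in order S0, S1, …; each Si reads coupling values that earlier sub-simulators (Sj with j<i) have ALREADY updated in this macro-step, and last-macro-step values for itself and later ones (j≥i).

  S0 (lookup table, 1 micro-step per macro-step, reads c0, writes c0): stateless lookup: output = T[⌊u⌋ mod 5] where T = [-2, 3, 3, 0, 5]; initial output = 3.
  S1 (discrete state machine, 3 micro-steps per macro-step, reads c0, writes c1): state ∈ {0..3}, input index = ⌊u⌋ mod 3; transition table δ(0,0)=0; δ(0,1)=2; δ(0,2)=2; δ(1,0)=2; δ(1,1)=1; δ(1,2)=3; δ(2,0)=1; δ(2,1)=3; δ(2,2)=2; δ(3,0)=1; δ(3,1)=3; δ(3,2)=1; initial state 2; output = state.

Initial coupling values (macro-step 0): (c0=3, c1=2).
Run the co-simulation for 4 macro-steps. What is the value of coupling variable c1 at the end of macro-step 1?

c1 at macro-step 1 = 1

macro 1: S0 reads c0=3 → after 1×micro: 0; S1 reads c0=0 → after 3×micro: 1 ⇒ (c0=0, c1=1)
macro 2: S0 reads c0=0 → after 1×micro: -2; S1 reads c0=-2 → after 3×micro: 1 ⇒ (c0=-2, c1=1)
macro 3: S0 reads c0=-2 → after 1×micro: 0; S1 reads c0=0 → after 3×micro: 2 ⇒ (c0=0, c1=2)
macro 4: S0 reads c0=0 → after 1×micro: -2; S1 reads c0=-2 → after 3×micro: 3 ⇒ (c0=-2, c1=3)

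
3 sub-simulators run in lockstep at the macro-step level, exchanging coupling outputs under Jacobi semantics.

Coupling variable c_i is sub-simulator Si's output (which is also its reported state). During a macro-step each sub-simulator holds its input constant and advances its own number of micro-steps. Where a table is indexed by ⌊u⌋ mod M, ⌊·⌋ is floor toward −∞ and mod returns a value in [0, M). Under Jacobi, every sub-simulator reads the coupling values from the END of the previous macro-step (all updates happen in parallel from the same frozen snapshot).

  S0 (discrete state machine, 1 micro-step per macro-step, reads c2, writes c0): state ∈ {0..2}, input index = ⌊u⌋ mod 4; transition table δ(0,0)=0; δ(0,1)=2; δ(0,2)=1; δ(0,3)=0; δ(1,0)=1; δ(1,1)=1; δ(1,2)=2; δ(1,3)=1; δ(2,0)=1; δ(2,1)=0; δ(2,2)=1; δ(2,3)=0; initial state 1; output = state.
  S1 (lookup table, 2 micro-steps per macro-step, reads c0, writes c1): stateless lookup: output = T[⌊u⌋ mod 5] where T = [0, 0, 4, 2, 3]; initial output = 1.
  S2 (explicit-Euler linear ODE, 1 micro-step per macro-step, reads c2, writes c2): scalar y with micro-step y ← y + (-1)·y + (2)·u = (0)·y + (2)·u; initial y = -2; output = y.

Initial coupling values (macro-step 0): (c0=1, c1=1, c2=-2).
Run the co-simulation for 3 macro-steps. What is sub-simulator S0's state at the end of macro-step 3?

macro 1: S0 reads c2=-2 → after 1×micro: 2; S1 reads c0=1 → after 2×micro: 0; S2 reads c2=-2 → after 1×micro: -4 ⇒ (c0=2, c1=0, c2=-4)
macro 2: S0 reads c2=-4 → after 1×micro: 1; S1 reads c0=2 → after 2×micro: 4; S2 reads c2=-4 → after 1×micro: -8 ⇒ (c0=1, c1=4, c2=-8)
macro 3: S0 reads c2=-8 → after 1×micro: 1; S1 reads c0=1 → after 2×micro: 0; S2 reads c2=-8 → after 1×micro: -16 ⇒ (c0=1, c1=0, c2=-16)

S0 state at macro-step 3 = 1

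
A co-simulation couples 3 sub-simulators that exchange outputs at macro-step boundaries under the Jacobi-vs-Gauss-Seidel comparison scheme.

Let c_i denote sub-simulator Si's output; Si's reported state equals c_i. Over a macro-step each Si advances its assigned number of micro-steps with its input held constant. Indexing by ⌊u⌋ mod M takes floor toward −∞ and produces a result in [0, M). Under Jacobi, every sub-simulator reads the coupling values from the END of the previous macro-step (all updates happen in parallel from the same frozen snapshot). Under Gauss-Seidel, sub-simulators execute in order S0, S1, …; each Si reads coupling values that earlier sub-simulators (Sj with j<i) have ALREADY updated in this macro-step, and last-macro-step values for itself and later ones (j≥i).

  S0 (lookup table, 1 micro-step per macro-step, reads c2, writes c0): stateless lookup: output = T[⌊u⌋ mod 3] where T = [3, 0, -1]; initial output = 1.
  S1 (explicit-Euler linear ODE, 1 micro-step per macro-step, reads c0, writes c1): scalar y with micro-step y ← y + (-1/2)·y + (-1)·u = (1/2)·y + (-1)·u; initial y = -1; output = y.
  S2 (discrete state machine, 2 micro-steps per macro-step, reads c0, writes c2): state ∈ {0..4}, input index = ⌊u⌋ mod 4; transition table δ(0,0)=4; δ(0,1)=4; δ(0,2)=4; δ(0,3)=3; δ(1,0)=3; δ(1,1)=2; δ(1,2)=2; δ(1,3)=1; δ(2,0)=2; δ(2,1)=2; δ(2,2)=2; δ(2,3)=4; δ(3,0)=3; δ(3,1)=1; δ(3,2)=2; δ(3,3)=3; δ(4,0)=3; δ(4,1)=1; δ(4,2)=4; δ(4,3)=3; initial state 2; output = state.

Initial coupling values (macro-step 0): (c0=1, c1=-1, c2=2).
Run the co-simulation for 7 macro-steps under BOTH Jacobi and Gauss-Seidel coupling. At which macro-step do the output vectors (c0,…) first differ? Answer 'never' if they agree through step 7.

first divergence at macro-step: 1

[Jacobi] macro 1: S0 reads c2=2 → after 1×micro: -1; S1 reads c0=1 → after 1×micro: -3/2; S2 reads c0=1 → after 2×micro: 2 ⇒ (c0=-1, c1=-3/2, c2=2)
[Jacobi] macro 2: S0 reads c2=2 → after 1×micro: -1; S1 reads c0=-1 → after 1×micro: 1/4; S2 reads c0=-1 → after 2×micro: 3 ⇒ (c0=-1, c1=1/4, c2=3)
[Jacobi] macro 3: S0 reads c2=3 → after 1×micro: 3; S1 reads c0=-1 → after 1×micro: 9/8; S2 reads c0=-1 → after 2×micro: 3 ⇒ (c0=3, c1=9/8, c2=3)
[Jacobi] macro 4: S0 reads c2=3 → after 1×micro: 3; S1 reads c0=3 → after 1×micro: -39/16; S2 reads c0=3 → after 2×micro: 3 ⇒ (c0=3, c1=-39/16, c2=3)
[Jacobi] macro 5: S0 reads c2=3 → after 1×micro: 3; S1 reads c0=3 → after 1×micro: -135/32; S2 reads c0=3 → after 2×micro: 3 ⇒ (c0=3, c1=-135/32, c2=3)
[Jacobi] macro 6: S0 reads c2=3 → after 1×micro: 3; S1 reads c0=3 → after 1×micro: -327/64; S2 reads c0=3 → after 2×micro: 3 ⇒ (c0=3, c1=-327/64, c2=3)
[Jacobi] macro 7: S0 reads c2=3 → after 1×micro: 3; S1 reads c0=3 → after 1×micro: -711/128; S2 reads c0=3 → after 2×micro: 3 ⇒ (c0=3, c1=-711/128, c2=3)
[Gauss-Seidel] macro 1: S0 reads c2=2 → after 1×micro: -1; S1 reads c0=-1 → after 1×micro: 1/2; S2 reads c0=-1 → after 2×micro: 3 ⇒ (c0=-1, c1=1/2, c2=3)
[Gauss-Seidel] macro 2: S0 reads c2=3 → after 1×micro: 3; S1 reads c0=3 → after 1×micro: -11/4; S2 reads c0=3 → after 2×micro: 3 ⇒ (c0=3, c1=-11/4, c2=3)
[Gauss-Seidel] macro 3: S0 reads c2=3 → after 1×micro: 3; S1 reads c0=3 → after 1×micro: -35/8; S2 reads c0=3 → after 2×micro: 3 ⇒ (c0=3, c1=-35/8, c2=3)
[Gauss-Seidel] macro 4: S0 reads c2=3 → after 1×micro: 3; S1 reads c0=3 → after 1×micro: -83/16; S2 reads c0=3 → after 2×micro: 3 ⇒ (c0=3, c1=-83/16, c2=3)
[Gauss-Seidel] macro 5: S0 reads c2=3 → after 1×micro: 3; S1 reads c0=3 → after 1×micro: -179/32; S2 reads c0=3 → after 2×micro: 3 ⇒ (c0=3, c1=-179/32, c2=3)
[Gauss-Seidel] macro 6: S0 reads c2=3 → after 1×micro: 3; S1 reads c0=3 → after 1×micro: -371/64; S2 reads c0=3 → after 2×micro: 3 ⇒ (c0=3, c1=-371/64, c2=3)
[Gauss-Seidel] macro 7: S0 reads c2=3 → after 1×micro: 3; S1 reads c0=3 → after 1×micro: -755/128; S2 reads c0=3 → after 2×micro: 3 ⇒ (c0=3, c1=-755/128, c2=3)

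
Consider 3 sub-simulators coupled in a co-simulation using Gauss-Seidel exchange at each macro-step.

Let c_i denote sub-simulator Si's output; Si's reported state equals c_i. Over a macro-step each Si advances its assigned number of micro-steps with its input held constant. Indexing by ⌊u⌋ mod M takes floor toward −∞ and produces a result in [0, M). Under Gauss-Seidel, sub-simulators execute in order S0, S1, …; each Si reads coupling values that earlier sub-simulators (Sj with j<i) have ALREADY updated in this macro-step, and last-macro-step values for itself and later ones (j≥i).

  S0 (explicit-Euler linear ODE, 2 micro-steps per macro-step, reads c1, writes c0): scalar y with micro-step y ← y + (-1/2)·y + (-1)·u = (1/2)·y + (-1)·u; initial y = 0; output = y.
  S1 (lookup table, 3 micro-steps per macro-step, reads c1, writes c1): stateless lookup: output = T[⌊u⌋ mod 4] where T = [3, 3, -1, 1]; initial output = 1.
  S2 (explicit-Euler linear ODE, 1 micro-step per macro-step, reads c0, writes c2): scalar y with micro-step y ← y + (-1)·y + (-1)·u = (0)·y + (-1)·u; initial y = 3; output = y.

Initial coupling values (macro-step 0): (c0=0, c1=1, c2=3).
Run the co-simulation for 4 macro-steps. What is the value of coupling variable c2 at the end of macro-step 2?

c2 at macro-step 2 = 39/8

macro 1: S0 reads c1=1 → after 2×micro: -3/2; S1 reads c1=1 → after 3×micro: 3; S2 reads c0=-3/2 → after 1×micro: 3/2 ⇒ (c0=-3/2, c1=3, c2=3/2)
macro 2: S0 reads c1=3 → after 2×micro: -39/8; S1 reads c1=3 → after 3×micro: 1; S2 reads c0=-39/8 → after 1×micro: 39/8 ⇒ (c0=-39/8, c1=1, c2=39/8)
macro 3: S0 reads c1=1 → after 2×micro: -87/32; S1 reads c1=1 → after 3×micro: 3; S2 reads c0=-87/32 → after 1×micro: 87/32 ⇒ (c0=-87/32, c1=3, c2=87/32)
macro 4: S0 reads c1=3 → after 2×micro: -663/128; S1 reads c1=3 → after 3×micro: 1; S2 reads c0=-663/128 → after 1×micro: 663/128 ⇒ (c0=-663/128, c1=1, c2=663/128)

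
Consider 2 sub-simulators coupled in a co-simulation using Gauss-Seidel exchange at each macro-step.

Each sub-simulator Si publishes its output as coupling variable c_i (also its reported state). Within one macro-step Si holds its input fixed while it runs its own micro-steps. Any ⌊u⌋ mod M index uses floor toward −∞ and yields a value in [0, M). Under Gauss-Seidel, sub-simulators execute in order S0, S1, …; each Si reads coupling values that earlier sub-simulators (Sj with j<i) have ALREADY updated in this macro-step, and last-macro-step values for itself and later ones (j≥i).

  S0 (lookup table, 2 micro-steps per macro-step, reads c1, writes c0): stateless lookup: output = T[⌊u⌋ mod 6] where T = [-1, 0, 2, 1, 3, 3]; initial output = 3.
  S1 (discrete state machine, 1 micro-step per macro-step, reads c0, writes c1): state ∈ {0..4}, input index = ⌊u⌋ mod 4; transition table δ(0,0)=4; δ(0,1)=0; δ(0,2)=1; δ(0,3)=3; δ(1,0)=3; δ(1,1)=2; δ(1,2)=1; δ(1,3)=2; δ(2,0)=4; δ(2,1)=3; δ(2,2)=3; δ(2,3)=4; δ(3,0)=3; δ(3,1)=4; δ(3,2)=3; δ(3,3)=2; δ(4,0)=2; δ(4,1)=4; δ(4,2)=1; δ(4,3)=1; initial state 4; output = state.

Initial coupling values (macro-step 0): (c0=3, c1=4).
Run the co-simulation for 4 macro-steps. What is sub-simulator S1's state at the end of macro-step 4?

macro 1: S0 reads c1=4 → after 2×micro: 3; S1 reads c0=3 → after 1×micro: 1 ⇒ (c0=3, c1=1)
macro 2: S0 reads c1=1 → after 2×micro: 0; S1 reads c0=0 → after 1×micro: 3 ⇒ (c0=0, c1=3)
macro 3: S0 reads c1=3 → after 2×micro: 1; S1 reads c0=1 → after 1×micro: 4 ⇒ (c0=1, c1=4)
macro 4: S0 reads c1=4 → after 2×micro: 3; S1 reads c0=3 → after 1×micro: 1 ⇒ (c0=3, c1=1)

S1 state at macro-step 4 = 1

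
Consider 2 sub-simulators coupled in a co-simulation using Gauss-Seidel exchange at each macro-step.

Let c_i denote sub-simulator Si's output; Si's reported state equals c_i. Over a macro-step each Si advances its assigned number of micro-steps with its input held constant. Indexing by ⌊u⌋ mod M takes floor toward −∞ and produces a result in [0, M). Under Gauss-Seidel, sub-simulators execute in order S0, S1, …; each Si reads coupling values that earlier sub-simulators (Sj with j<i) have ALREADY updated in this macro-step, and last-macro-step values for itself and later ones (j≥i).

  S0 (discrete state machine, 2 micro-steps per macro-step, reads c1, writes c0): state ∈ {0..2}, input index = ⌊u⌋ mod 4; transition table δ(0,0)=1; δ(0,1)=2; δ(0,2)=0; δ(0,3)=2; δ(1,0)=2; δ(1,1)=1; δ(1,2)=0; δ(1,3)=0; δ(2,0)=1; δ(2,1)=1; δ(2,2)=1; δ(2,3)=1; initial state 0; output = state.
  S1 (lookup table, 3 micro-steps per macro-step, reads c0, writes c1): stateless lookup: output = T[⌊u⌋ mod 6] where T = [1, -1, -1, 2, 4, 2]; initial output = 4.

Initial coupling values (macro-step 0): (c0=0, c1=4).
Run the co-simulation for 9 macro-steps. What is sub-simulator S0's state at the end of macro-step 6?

S0 state at macro-step 6 = 1

macro 1: S0 reads c1=4 → after 2×micro: 2; S1 reads c0=2 → after 3×micro: -1 ⇒ (c0=2, c1=-1)
macro 2: S0 reads c1=-1 → after 2×micro: 0; S1 reads c0=0 → after 3×micro: 1 ⇒ (c0=0, c1=1)
macro 3: S0 reads c1=1 → after 2×micro: 1; S1 reads c0=1 → after 3×micro: -1 ⇒ (c0=1, c1=-1)
macro 4: S0 reads c1=-1 → after 2×micro: 2; S1 reads c0=2 → after 3×micro: -1 ⇒ (c0=2, c1=-1)
macro 5: S0 reads c1=-1 → after 2×micro: 0; S1 reads c0=0 → after 3×micro: 1 ⇒ (c0=0, c1=1)
macro 6: S0 reads c1=1 → after 2×micro: 1; S1 reads c0=1 → after 3×micro: -1 ⇒ (c0=1, c1=-1)
macro 7: S0 reads c1=-1 → after 2×micro: 2; S1 reads c0=2 → after 3×micro: -1 ⇒ (c0=2, c1=-1)
macro 8: S0 reads c1=-1 → after 2×micro: 0; S1 reads c0=0 → after 3×micro: 1 ⇒ (c0=0, c1=1)
macro 9: S0 reads c1=1 → after 2×micro: 1; S1 reads c0=1 → after 3×micro: -1 ⇒ (c0=1, c1=-1)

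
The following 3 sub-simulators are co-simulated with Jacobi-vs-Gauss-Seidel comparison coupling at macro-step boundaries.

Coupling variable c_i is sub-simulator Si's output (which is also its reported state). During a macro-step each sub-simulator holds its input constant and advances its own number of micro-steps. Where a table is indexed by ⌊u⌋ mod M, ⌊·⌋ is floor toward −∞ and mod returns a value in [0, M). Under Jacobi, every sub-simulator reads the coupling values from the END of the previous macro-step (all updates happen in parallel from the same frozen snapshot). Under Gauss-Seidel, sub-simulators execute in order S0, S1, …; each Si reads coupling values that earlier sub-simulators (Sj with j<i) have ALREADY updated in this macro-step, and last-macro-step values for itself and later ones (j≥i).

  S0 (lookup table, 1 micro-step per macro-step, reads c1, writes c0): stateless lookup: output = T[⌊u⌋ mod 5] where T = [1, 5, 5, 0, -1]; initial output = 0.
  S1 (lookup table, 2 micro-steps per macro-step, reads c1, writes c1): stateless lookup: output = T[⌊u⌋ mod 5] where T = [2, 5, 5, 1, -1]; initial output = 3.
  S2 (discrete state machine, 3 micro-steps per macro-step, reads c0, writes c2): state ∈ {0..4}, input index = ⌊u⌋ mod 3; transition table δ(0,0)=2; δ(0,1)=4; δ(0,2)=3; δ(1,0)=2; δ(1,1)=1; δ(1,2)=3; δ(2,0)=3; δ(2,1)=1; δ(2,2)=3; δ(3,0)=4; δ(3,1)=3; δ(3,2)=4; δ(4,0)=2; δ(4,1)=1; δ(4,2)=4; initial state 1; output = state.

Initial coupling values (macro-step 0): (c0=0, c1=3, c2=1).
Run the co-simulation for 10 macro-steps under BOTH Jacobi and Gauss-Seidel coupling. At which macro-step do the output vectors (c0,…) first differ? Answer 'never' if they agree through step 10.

[Jacobi] macro 1: S0 reads c1=3 → after 1×micro: 0; S1 reads c1=3 → after 2×micro: 1; S2 reads c0=0 → after 3×micro: 4 ⇒ (c0=0, c1=1, c2=4)
[Jacobi] macro 2: S0 reads c1=1 → after 1×micro: 5; S1 reads c1=1 → after 2×micro: 5; S2 reads c0=0 → after 3×micro: 4 ⇒ (c0=5, c1=5, c2=4)
[Jacobi] macro 3: S0 reads c1=5 → after 1×micro: 1; S1 reads c1=5 → after 2×micro: 2; S2 reads c0=5 → after 3×micro: 4 ⇒ (c0=1, c1=2, c2=4)
[Jacobi] macro 4: S0 reads c1=2 → after 1×micro: 5; S1 reads c1=2 → after 2×micro: 5; S2 reads c0=1 → after 3×micro: 1 ⇒ (c0=5, c1=5, c2=1)
[Jacobi] macro 5: S0 reads c1=5 → after 1×micro: 1; S1 reads c1=5 → after 2×micro: 2; S2 reads c0=5 → after 3×micro: 4 ⇒ (c0=1, c1=2, c2=4)
[Jacobi] macro 6: S0 reads c1=2 → after 1×micro: 5; S1 reads c1=2 → after 2×micro: 5; S2 reads c0=1 → after 3×micro: 1 ⇒ (c0=5, c1=5, c2=1)
[Jacobi] macro 7: S0 reads c1=5 → after 1×micro: 1; S1 reads c1=5 → after 2×micro: 2; S2 reads c0=5 → after 3×micro: 4 ⇒ (c0=1, c1=2, c2=4)
[Jacobi] macro 8: S0 reads c1=2 → after 1×micro: 5; S1 reads c1=2 → after 2×micro: 5; S2 reads c0=1 → after 3×micro: 1 ⇒ (c0=5, c1=5, c2=1)
[Jacobi] macro 9: S0 reads c1=5 → after 1×micro: 1; S1 reads c1=5 → after 2×micro: 2; S2 reads c0=5 → after 3×micro: 4 ⇒ (c0=1, c1=2, c2=4)
[Jacobi] macro 10: S0 reads c1=2 → after 1×micro: 5; S1 reads c1=2 → after 2×micro: 5; S2 reads c0=1 → after 3×micro: 1 ⇒ (c0=5, c1=5, c2=1)
[Gauss-Seidel] macro 1: S0 reads c1=3 → after 1×micro: 0; S1 reads c1=3 → after 2×micro: 1; S2 reads c0=0 → after 3×micro: 4 ⇒ (c0=0, c1=1, c2=4)
[Gauss-Seidel] macro 2: S0 reads c1=1 → after 1×micro: 5; S1 reads c1=1 → after 2×micro: 5; S2 reads c0=5 → after 3×micro: 4 ⇒ (c0=5, c1=5, c2=4)
[Gauss-Seidel] macro 3: S0 reads c1=5 → after 1×micro: 1; S1 reads c1=5 → after 2×micro: 2; S2 reads c0=1 → after 3×micro: 1 ⇒ (c0=1, c1=2, c2=1)
[Gauss-Seidel] macro 4: S0 reads c1=2 → after 1×micro: 5; S1 reads c1=2 → after 2×micro: 5; S2 reads c0=5 → after 3×micro: 4 ⇒ (c0=5, c1=5, c2=4)
[Gauss-Seidel] macro 5: S0 reads c1=5 → after 1×micro: 1; S1 reads c1=5 → after 2×micro: 2; S2 reads c0=1 → after 3×micro: 1 ⇒ (c0=1, c1=2, c2=1)
[Gauss-Seidel] macro 6: S0 reads c1=2 → after 1×micro: 5; S1 reads c1=2 → after 2×micro: 5; S2 reads c0=5 → after 3×micro: 4 ⇒ (c0=5, c1=5, c2=4)
[Gauss-Seidel] macro 7: S0 reads c1=5 → after 1×micro: 1; S1 reads c1=5 → after 2×micro: 2; S2 reads c0=1 → after 3×micro: 1 ⇒ (c0=1, c1=2, c2=1)
[Gauss-Seidel] macro 8: S0 reads c1=2 → after 1×micro: 5; S1 reads c1=2 → after 2×micro: 5; S2 reads c0=5 → after 3×micro: 4 ⇒ (c0=5, c1=5, c2=4)
[Gauss-Seidel] macro 9: S0 reads c1=5 → after 1×micro: 1; S1 reads c1=5 → after 2×micro: 2; S2 reads c0=1 → after 3×micro: 1 ⇒ (c0=1, c1=2, c2=1)
[Gauss-Seidel] macro 10: S0 reads c1=2 → after 1×micro: 5; S1 reads c1=2 → after 2×micro: 5; S2 reads c0=5 → after 3×micro: 4 ⇒ (c0=5, c1=5, c2=4)

first divergence at macro-step: 3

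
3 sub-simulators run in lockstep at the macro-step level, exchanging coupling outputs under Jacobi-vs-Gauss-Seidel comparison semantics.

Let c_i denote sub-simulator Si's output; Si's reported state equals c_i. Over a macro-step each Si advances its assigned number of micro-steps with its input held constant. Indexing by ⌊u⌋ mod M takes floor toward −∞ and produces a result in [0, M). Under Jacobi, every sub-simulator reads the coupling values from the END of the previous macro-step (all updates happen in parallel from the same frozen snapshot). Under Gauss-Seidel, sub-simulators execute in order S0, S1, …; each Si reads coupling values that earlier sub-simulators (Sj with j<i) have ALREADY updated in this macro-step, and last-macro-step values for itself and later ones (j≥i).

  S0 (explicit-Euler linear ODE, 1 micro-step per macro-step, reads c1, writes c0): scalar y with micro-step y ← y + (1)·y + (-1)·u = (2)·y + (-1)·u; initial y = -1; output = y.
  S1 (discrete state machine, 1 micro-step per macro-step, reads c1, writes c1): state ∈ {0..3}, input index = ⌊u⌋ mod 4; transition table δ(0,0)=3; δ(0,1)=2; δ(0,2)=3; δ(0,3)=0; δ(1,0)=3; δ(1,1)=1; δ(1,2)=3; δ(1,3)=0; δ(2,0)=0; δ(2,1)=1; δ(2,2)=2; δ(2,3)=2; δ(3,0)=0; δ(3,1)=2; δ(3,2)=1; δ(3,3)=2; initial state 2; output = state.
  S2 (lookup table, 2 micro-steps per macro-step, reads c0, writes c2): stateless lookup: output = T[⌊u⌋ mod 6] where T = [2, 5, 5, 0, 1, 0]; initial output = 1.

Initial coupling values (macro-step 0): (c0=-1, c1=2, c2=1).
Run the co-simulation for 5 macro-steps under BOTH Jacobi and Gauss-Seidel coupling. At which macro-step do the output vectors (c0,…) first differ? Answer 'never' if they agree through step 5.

first divergence at macro-step: 1

[Jacobi] macro 1: S0 reads c1=2 → after 1×micro: -4; S1 reads c1=2 → after 1×micro: 2; S2 reads c0=-1 → after 2×micro: 0 ⇒ (c0=-4, c1=2, c2=0)
[Jacobi] macro 2: S0 reads c1=2 → after 1×micro: -10; S1 reads c1=2 → after 1×micro: 2; S2 reads c0=-4 → after 2×micro: 5 ⇒ (c0=-10, c1=2, c2=5)
[Jacobi] macro 3: S0 reads c1=2 → after 1×micro: -22; S1 reads c1=2 → after 1×micro: 2; S2 reads c0=-10 → after 2×micro: 5 ⇒ (c0=-22, c1=2, c2=5)
[Jacobi] macro 4: S0 reads c1=2 → after 1×micro: -46; S1 reads c1=2 → after 1×micro: 2; S2 reads c0=-22 → after 2×micro: 5 ⇒ (c0=-46, c1=2, c2=5)
[Jacobi] macro 5: S0 reads c1=2 → after 1×micro: -94; S1 reads c1=2 → after 1×micro: 2; S2 reads c0=-46 → after 2×micro: 5 ⇒ (c0=-94, c1=2, c2=5)
[Gauss-Seidel] macro 1: S0 reads c1=2 → after 1×micro: -4; S1 reads c1=2 → after 1×micro: 2; S2 reads c0=-4 → after 2×micro: 5 ⇒ (c0=-4, c1=2, c2=5)
[Gauss-Seidel] macro 2: S0 reads c1=2 → after 1×micro: -10; S1 reads c1=2 → after 1×micro: 2; S2 reads c0=-10 → after 2×micro: 5 ⇒ (c0=-10, c1=2, c2=5)
[Gauss-Seidel] macro 3: S0 reads c1=2 → after 1×micro: -22; S1 reads c1=2 → after 1×micro: 2; S2 reads c0=-22 → after 2×micro: 5 ⇒ (c0=-22, c1=2, c2=5)
[Gauss-Seidel] macro 4: S0 reads c1=2 → after 1×micro: -46; S1 reads c1=2 → after 1×micro: 2; S2 reads c0=-46 → after 2×micro: 5 ⇒ (c0=-46, c1=2, c2=5)
[Gauss-Seidel] macro 5: S0 reads c1=2 → after 1×micro: -94; S1 reads c1=2 → after 1×micro: 2; S2 reads c0=-94 → after 2×micro: 5 ⇒ (c0=-94, c1=2, c2=5)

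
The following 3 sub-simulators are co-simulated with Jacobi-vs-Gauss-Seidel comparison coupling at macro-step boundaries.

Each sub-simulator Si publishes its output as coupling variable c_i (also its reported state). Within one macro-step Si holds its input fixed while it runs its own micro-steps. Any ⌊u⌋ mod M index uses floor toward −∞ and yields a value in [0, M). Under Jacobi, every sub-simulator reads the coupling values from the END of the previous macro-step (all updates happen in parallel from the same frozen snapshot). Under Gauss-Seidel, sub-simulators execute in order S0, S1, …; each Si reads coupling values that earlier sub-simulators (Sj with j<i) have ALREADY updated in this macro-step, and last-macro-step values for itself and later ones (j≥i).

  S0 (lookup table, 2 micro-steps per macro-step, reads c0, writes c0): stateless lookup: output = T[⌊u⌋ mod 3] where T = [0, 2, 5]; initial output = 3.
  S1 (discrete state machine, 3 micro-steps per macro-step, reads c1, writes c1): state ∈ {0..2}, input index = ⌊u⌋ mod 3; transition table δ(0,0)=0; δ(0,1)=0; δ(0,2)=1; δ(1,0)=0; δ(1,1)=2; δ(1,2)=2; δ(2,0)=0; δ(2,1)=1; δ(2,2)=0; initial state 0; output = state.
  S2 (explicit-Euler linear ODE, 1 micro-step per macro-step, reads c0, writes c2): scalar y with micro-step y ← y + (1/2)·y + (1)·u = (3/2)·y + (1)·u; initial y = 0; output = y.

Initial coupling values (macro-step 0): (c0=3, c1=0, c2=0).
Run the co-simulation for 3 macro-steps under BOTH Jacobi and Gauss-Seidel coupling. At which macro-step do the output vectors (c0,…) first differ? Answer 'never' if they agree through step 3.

[Jacobi] macro 1: S0 reads c0=3 → after 2×micro: 0; S1 reads c1=0 → after 3×micro: 0; S2 reads c0=3 → after 1×micro: 3 ⇒ (c0=0, c1=0, c2=3)
[Jacobi] macro 2: S0 reads c0=0 → after 2×micro: 0; S1 reads c1=0 → after 3×micro: 0; S2 reads c0=0 → after 1×micro: 9/2 ⇒ (c0=0, c1=0, c2=9/2)
[Jacobi] macro 3: S0 reads c0=0 → after 2×micro: 0; S1 reads c1=0 → after 3×micro: 0; S2 reads c0=0 → after 1×micro: 27/4 ⇒ (c0=0, c1=0, c2=27/4)
[Gauss-Seidel] macro 1: S0 reads c0=3 → after 2×micro: 0; S1 reads c1=0 → after 3×micro: 0; S2 reads c0=0 → after 1×micro: 0 ⇒ (c0=0, c1=0, c2=0)
[Gauss-Seidel] macro 2: S0 reads c0=0 → after 2×micro: 0; S1 reads c1=0 → after 3×micro: 0; S2 reads c0=0 → after 1×micro: 0 ⇒ (c0=0, c1=0, c2=0)
[Gauss-Seidel] macro 3: S0 reads c0=0 → after 2×micro: 0; S1 reads c1=0 → after 3×micro: 0; S2 reads c0=0 → after 1×micro: 0 ⇒ (c0=0, c1=0, c2=0)

first divergence at macro-step: 1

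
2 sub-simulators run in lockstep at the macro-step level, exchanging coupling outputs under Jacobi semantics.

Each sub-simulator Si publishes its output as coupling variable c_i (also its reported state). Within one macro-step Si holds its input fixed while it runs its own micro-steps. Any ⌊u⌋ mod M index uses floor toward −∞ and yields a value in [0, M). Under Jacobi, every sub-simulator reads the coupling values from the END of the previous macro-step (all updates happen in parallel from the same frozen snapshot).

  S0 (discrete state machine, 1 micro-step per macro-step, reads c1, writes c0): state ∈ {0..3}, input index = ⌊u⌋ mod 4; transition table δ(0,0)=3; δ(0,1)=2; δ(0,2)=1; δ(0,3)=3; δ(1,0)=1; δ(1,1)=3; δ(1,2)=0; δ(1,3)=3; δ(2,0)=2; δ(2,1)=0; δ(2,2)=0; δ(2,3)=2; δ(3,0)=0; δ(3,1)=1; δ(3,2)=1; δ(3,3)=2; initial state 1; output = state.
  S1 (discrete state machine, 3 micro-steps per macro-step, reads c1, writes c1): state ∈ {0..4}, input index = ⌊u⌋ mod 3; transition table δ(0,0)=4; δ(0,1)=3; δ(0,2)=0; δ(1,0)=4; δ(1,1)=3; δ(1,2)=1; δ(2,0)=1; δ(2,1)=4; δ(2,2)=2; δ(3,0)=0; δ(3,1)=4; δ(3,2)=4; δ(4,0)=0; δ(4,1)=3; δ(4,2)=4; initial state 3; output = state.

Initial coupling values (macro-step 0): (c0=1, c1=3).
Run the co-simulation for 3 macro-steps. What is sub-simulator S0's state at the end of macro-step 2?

S0 state at macro-step 2 = 0

macro 1: S0 reads c1=3 → after 1×micro: 3; S1 reads c1=3 → after 3×micro: 0 ⇒ (c0=3, c1=0)
macro 2: S0 reads c1=0 → after 1×micro: 0; S1 reads c1=0 → after 3×micro: 4 ⇒ (c0=0, c1=4)
macro 3: S0 reads c1=4 → after 1×micro: 3; S1 reads c1=4 → after 3×micro: 3 ⇒ (c0=3, c1=3)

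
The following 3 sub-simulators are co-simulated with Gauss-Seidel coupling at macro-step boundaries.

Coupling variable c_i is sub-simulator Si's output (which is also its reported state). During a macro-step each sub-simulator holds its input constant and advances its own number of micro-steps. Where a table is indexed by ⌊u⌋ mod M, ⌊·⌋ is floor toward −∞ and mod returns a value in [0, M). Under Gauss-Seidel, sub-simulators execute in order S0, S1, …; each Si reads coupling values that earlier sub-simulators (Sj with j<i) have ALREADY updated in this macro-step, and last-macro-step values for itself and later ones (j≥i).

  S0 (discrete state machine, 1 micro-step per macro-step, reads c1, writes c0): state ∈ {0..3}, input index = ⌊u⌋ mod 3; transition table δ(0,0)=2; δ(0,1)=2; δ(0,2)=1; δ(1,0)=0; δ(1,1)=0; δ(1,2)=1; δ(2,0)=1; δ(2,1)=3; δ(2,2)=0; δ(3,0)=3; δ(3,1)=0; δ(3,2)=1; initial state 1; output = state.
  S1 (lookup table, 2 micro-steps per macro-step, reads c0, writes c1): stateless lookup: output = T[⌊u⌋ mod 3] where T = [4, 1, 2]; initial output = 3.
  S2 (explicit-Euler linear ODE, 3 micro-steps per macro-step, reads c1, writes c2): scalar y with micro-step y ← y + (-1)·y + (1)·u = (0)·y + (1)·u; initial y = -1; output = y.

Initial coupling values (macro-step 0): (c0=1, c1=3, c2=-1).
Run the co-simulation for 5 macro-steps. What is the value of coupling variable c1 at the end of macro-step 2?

macro 1: S0 reads c1=3 → after 1×micro: 0; S1 reads c0=0 → after 2×micro: 4; S2 reads c1=4 → after 3×micro: 4 ⇒ (c0=0, c1=4, c2=4)
macro 2: S0 reads c1=4 → after 1×micro: 2; S1 reads c0=2 → after 2×micro: 2; S2 reads c1=2 → after 3×micro: 2 ⇒ (c0=2, c1=2, c2=2)
macro 3: S0 reads c1=2 → after 1×micro: 0; S1 reads c0=0 → after 2×micro: 4; S2 reads c1=4 → after 3×micro: 4 ⇒ (c0=0, c1=4, c2=4)
macro 4: S0 reads c1=4 → after 1×micro: 2; S1 reads c0=2 → after 2×micro: 2; S2 reads c1=2 → after 3×micro: 2 ⇒ (c0=2, c1=2, c2=2)
macro 5: S0 reads c1=2 → after 1×micro: 0; S1 reads c0=0 → after 2×micro: 4; S2 reads c1=4 → after 3×micro: 4 ⇒ (c0=0, c1=4, c2=4)

c1 at macro-step 2 = 2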